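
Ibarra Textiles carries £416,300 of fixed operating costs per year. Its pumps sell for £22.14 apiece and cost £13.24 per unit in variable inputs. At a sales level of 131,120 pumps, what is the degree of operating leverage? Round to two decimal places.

1.55

Contribution at this volume is 131,120 × £8.90 = £1,166,968.00.
Subtracting fixed costs: EBIT = £1,166,968.00 − £416,300 = £750,668.00.
DOL = contribution ÷ EBIT = £1,166,968.00 ÷ £750,668.00 = 1.5546.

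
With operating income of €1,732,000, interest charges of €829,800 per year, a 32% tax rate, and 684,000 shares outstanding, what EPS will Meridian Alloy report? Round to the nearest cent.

Interest = €829,800.00, so EBT = €1,732,000 − €829,800.00 = €902,200.00.
Net income = €902,200.00 × (1 − 0.32) = €613,496.00.
Per share: €613,496.00 / 684,000 shares = €0.90.

€0.90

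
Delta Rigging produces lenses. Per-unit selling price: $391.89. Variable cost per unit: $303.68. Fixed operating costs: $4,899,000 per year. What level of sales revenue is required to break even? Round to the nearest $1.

$21,764,756

CM per unit = $391.89 − $303.68 = $88.21; CM ratio = $88.21 / $391.89 = 0.2251.
Break-even revenue = fixed costs × price ÷ CM = $4,899,000 × $391.89 ÷ $88.21 = $21,764,756.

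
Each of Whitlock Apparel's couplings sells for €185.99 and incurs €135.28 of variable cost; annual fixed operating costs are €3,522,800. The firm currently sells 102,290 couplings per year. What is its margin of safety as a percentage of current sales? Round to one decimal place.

32.1%

Contribution margin per unit = €185.99 − €135.28 = €50.71. Break-even units = €3,522,800 ÷ €50.71 = 69,469.53; break-even revenue = 69,469.53 × €185.99 = €12,920,638.38.
Actual sales revenue = 102,290 × €185.99 = €19,024,917.10.
Margin of safety = (€19,024,917.10 − €12,920,638.38) ÷ €19,024,917.10 = 32.1%.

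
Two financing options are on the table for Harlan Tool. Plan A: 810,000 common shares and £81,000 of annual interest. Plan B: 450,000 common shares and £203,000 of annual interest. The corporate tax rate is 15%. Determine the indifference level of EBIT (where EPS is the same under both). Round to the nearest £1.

£355,500

Set EPS_A = EPS_B: (EBIT − £81,000)(1 − 0.15) ÷ 810,000 = (EBIT − £203,000)(1 − 0.15) ÷ 450,000.
The (1 − t) factor cancels: (EBIT − 81,000) × 450,000 = (EBIT − 203,000) × 810,000.
EBIT × (810,000 − 450,000) = 203,000 × 810,000 − 81,000 × 450,000 = 127,980,000,000, so EBIT = 127,980,000,000 ÷ 360,000 = 355,500.00.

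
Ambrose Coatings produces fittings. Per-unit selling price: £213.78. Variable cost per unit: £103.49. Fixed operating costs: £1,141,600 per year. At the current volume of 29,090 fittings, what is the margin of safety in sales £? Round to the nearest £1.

Unit CM = price − variable cost = £213.78 − £103.49 = £110.29. Break-even units = £1,141,600 ÷ £110.29 = 10,350.89; break-even revenue = 10,350.89 × £213.78 = £2,212,813.93.
Actual sales revenue = 29,090 × £213.78 = £6,218,860.20.
Margin of safety = £6,218,860.20 − £2,212,813.93 = £4,006,046.

£4,006,046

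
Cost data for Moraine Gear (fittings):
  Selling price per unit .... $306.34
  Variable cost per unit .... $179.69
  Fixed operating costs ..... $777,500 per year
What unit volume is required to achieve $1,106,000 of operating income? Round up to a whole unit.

14,872 fittings

Contribution margin per unit = $306.34 − $179.69 = $126.65.
Units = (FC + target) / CM = ($777,500 + $1,106,000) / $126.65 = 14,871.69, so 14,872 fittings.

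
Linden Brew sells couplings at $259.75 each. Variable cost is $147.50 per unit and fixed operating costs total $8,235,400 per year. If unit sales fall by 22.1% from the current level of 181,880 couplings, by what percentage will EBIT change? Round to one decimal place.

Contribution at this volume is 181,880 × $112.25 = $20,416,030.00.
Subtracting fixed costs: EBIT = $20,416,030.00 − $8,235,400 = $12,180,630.00.
DOL = contribution ÷ EBIT = $20,416,030.00 ÷ $12,180,630.00 = 1.6761.
So EBIT moves 1.6761 × (-22.1%) = -37.0%.

-37.0%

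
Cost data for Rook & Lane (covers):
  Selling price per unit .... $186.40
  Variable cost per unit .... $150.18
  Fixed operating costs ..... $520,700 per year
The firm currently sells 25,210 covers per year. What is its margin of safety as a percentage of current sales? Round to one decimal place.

Unit CM = price − variable cost = $186.40 − $150.18 = $36.22. Break-even units = $520,700 ÷ $36.22 = 14,376.04; break-even revenue = 14,376.04 × $186.40 = $2,679,692.99.
Actual sales revenue = 25,210 × $186.40 = $4,699,144.00.
Margin of safety = ($4,699,144.00 − $2,679,692.99) ÷ $4,699,144.00 = 43.0%.

43.0%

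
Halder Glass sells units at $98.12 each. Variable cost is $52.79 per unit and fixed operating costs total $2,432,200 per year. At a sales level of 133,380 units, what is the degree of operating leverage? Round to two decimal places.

At 133,380 units, contribution = 133,380 × $45.33 = $6,046,115.40.
EBIT = $6,046,115.40 − $2,432,200 = $3,613,915.40.
DOL = contribution ÷ EBIT = $6,046,115.40 ÷ $3,613,915.40 = 1.6730.

1.67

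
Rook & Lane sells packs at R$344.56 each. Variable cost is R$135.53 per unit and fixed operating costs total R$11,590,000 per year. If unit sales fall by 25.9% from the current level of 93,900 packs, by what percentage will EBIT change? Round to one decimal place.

Total contribution margin = 93,900 × R$209.03 = R$19,627,917.00.
Subtracting fixed costs: EBIT = R$19,627,917.00 − R$11,590,000 = R$8,037,917.00.
So DOL = total CM / EBIT = R$19,627,917.00 / R$8,037,917.00 = 2.4419.
Operating income changes by 2.4419 × -25.9% = -63.2%.

-63.2%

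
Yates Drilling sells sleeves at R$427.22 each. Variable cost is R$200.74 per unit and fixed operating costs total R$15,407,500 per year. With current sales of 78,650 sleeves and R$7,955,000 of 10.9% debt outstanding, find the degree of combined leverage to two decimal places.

11.58

At 78,650 units, contribution = 78,650 × R$226.48 = R$17,812,652.00.
EBIT = R$17,812,652.00 − R$15,407,500 = R$2,405,152.00. Interest = R$867,095.00, so EBIT − I = R$1,538,057.00.
Degree of total leverage = total CM / (EBIT − interest) = R$17,812,652.00 / R$1,538,057.00 = 11.5813.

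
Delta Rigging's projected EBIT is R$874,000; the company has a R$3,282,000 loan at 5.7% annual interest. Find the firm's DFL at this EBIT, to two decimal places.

Annual interest charges come to R$187,074.00.
Degree of financial leverage = EBIT / (EBIT − interest) = R$874,000 / R$686,926.00 = 1.2723.

1.27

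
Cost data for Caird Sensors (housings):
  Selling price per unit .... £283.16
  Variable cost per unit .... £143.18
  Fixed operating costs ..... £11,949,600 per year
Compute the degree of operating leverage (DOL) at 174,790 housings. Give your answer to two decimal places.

Contribution at this volume is 174,790 × £139.98 = £24,467,104.20.
Subtracting fixed costs: EBIT = £24,467,104.20 − £11,949,600 = £12,517,504.20.
DOL = contribution ÷ EBIT = £24,467,104.20 ÷ £12,517,504.20 = 1.9546.

1.95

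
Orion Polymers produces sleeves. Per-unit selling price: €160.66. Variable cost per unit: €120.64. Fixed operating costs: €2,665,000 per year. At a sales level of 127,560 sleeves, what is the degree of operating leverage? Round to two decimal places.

2.09

At 127,560 units, contribution = 127,560 × €40.02 = €5,104,951.20.
Operating income = contribution − fixed costs = €5,104,951.20 − €2,665,000 = €2,439,951.20.
DOL = contribution ÷ EBIT = €5,104,951.20 ÷ €2,439,951.20 = 2.0922.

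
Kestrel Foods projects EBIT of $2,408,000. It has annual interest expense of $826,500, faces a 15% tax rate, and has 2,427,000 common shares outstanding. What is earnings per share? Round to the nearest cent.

Pre-tax income = $2,408,000 − $826,500.00 = $1,581,500.00.
After tax at 15%: net income = $1,581,500.00 × 0.85 = $1,344,275.00.
Per share: $1,344,275.00 / 2,427,000 shares = $0.55.

$0.55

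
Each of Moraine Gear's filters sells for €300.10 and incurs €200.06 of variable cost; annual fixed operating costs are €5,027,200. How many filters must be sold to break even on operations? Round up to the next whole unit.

50,252 filters

Unit CM = price − variable cost = €300.10 − €200.06 = €100.04.
Break-even Q = €5,027,200 / €100.04 = 50,251.90 → 50,252 filters.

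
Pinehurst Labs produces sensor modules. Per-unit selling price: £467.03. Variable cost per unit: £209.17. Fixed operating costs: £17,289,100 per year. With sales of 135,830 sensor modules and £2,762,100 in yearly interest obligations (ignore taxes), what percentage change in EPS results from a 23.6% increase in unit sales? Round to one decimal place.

+55.2%

Total contribution margin = 135,830 × £257.86 = £35,025,123.80.
EBIT = £35,025,123.80 − £17,289,100 = £17,736,023.80.
After interest of £2,762,100.00, pre-tax earnings = £14,973,923.80.
Degree of combined leverage = contribution ÷ (EBIT − I) = £35,025,123.80 ÷ £14,973,923.80 = 2.3391.
EPS therefore changes by 2.3391 × (+23.6%) = +55.2%.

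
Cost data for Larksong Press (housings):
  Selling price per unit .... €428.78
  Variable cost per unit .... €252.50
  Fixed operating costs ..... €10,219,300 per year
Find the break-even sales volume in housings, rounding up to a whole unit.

Unit CM = price − variable cost = €428.78 − €252.50 = €176.28.
Break-even volume = fixed costs ÷ CM per unit = €10,219,300 ÷ €176.28 = 57,971.98, so 57,972 housings.

57,972 housings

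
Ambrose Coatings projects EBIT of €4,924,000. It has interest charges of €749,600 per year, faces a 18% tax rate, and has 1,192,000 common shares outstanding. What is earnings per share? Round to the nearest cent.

Interest = €749,600.00, so EBT = €4,924,000 − €749,600.00 = €4,174,400.00.
After tax at 18%: net income = €4,174,400.00 × 0.82 = €3,423,008.00.
EPS = €3,423,008.00 ÷ 1,192,000 = €2.87.

€2.87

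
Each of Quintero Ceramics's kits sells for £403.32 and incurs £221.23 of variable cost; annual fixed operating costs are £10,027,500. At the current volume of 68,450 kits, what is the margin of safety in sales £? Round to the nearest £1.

Each unit contributes £403.32 − £221.23 = £182.09. Break-even units = £10,027,500 ÷ £182.09 = 55,068.92; break-even revenue = 55,068.92 × £403.32 = £22,210,397.61.
Current sales = 68,450 × £403.32 = £27,607,254.00.
Margin of safety = £27,607,254.00 − £22,210,397.61 = £5,396,856.

£5,396,856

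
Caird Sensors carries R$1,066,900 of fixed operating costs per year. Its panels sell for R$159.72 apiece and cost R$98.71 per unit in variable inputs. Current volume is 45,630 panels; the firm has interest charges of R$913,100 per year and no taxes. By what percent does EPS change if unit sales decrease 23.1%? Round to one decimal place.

-80.0%

Contribution at this volume is 45,630 × R$61.01 = R$2,783,886.30.
Operating income = contribution − fixed costs = R$2,783,886.30 − R$1,066,900 = R$1,716,986.30.
After interest of R$913,100.00, pre-tax earnings = R$803,886.30.
Degree of combined leverage = contribution ÷ (EBIT − I) = R$2,783,886.30 ÷ R$803,886.30 = 3.4630.
EPS therefore changes by 3.4630 × (-23.1%) = -80.0%.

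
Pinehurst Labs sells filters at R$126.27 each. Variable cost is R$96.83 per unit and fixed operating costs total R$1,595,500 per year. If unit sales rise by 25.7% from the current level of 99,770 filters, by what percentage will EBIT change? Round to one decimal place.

+56.3%

Contribution at this volume is 99,770 × R$29.44 = R$2,937,228.80.
EBIT = R$2,937,228.80 − R$1,595,500 = R$1,341,728.80.
So DOL = total CM / EBIT = R$2,937,228.80 / R$1,341,728.80 = 2.1891.
Operating income changes by 2.1891 × +25.7% = +56.3%.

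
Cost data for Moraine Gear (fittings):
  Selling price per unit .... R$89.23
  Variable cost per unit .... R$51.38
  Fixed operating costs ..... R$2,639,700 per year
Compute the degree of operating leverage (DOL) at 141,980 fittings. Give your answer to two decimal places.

At 141,980 units, contribution = 141,980 × R$37.85 = R$5,373,943.00.
EBIT = R$5,373,943.00 − R$2,639,700 = R$2,734,243.00.
Degree of operating leverage = R$5,373,943.00 / R$2,734,243.00 = 1.9654.

1.97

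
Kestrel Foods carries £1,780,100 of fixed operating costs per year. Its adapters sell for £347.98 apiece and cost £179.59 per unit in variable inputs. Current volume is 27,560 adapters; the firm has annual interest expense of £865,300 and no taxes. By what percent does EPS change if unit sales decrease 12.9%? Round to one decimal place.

-30.0%

Contribution at this volume is 27,560 × £168.39 = £4,640,828.40.
Operating income = contribution − fixed costs = £4,640,828.40 − £1,780,100 = £2,860,728.40.
Interest = £865,300.00, so EBIT − I = £1,995,428.40.
Degree of combined leverage = contribution ÷ (EBIT − I) = £4,640,828.40 ÷ £1,995,428.40 = 2.3257.
%ΔEPS = DCL × %ΔSales = 2.3257 × -12.9% = -30.0%.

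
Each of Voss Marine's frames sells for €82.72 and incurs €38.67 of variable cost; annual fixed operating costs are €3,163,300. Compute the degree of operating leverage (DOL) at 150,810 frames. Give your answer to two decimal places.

1.91

Contribution at this volume is 150,810 × €44.05 = €6,643,180.50.
EBIT = €6,643,180.50 − €3,163,300 = €3,479,880.50.
So DOL = total CM / EBIT = €6,643,180.50 / €3,479,880.50 = 1.9090.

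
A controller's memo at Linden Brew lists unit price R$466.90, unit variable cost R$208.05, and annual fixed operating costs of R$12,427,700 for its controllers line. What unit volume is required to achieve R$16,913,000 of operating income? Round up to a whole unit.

113,351 controllers

Unit CM = price − variable cost = R$466.90 − R$208.05 = R$258.85.
Required volume = (fixed costs + target profit) ÷ CM = (R$12,427,700 + R$16,913,000) ÷ R$258.85 = 113,350.20, so 113,351 controllers.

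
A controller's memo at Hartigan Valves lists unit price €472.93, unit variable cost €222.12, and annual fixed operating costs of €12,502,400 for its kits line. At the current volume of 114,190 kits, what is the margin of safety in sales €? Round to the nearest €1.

€30,429,218

Contribution margin per unit = €472.93 − €222.12 = €250.81. Break-even units = €12,502,400 ÷ €250.81 = 49,848.09; break-even revenue = 49,848.09 × €472.93 = €23,574,658.24.
Current sales = 114,190 × €472.93 = €54,003,876.70.
Margin of safety = €54,003,876.70 − €23,574,658.24 = €30,429,218.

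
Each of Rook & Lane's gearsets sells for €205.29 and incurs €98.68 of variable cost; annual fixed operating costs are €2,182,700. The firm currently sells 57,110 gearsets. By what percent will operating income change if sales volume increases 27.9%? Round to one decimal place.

At 57,110 units, contribution = 57,110 × €106.61 = €6,088,497.10.
Operating income = contribution − fixed costs = €6,088,497.10 − €2,182,700 = €3,905,797.10.
Degree of operating leverage = €6,088,497.10 / €3,905,797.10 = 1.5588.
%ΔEBIT = DOL × %ΔSales = 1.5588 × +27.9% = +43.5%.

+43.5%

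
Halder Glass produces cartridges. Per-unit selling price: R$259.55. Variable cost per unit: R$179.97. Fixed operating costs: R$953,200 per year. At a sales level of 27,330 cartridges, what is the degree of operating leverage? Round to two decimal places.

At 27,330 units, contribution = 27,330 × R$79.58 = R$2,174,921.40.
EBIT = R$2,174,921.40 − R$953,200 = R$1,221,721.40.
Degree of operating leverage = R$2,174,921.40 / R$1,221,721.40 = 1.7802.

1.78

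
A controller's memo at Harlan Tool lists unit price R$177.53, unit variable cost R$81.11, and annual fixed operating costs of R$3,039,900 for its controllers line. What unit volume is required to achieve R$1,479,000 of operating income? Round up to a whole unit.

Contribution margin per unit = R$177.53 − R$81.11 = R$96.42.
Units = (FC + target) / CM = (R$3,039,900 + R$1,479,000) / R$96.42 = 46,866.83, so 46,867 controllers.

46,867 controllers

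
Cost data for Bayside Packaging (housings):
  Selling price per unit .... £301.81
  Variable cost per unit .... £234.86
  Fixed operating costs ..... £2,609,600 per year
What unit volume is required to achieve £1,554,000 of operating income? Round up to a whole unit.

Each unit contributes £301.81 − £234.86 = £66.95.
Required volume = (fixed costs + target profit) ÷ CM = (£2,609,600 + £1,554,000) ÷ £66.95 = 62,189.69, so 62,190 housings.

62,190 housings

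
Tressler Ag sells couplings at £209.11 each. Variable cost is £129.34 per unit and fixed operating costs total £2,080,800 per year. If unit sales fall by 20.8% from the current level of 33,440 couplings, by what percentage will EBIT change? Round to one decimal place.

-94.6%

Total contribution margin = 33,440 × £79.77 = £2,667,508.80.
Operating income = contribution − fixed costs = £2,667,508.80 − £2,080,800 = £586,708.80.
So DOL = total CM / EBIT = £2,667,508.80 / £586,708.80 = 4.5466.
Operating income changes by 4.5466 × -20.8% = -94.6%.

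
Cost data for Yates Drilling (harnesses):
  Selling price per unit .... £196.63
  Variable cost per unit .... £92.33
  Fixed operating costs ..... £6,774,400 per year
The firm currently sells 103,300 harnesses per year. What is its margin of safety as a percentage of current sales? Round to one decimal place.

Contribution margin per unit = £196.63 − £92.33 = £104.30. Break-even units = £6,774,400 ÷ £104.30 = 64,951.10; break-even revenue = 64,951.10 × £196.63 = £12,771,335.30.
Actual sales revenue = 103,300 × £196.63 = £20,311,879.00.
Margin of safety = (£20,311,879.00 − £12,771,335.30) ÷ £20,311,879.00 = 37.1%.

37.1%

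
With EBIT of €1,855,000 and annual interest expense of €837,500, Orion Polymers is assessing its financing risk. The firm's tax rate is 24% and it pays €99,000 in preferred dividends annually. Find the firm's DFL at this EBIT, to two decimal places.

2.09

Interest = €837,500.00.
Pre-tax preferred-dividend burden = €99,000 ÷ (1 − 0.24) = €130,263.16.
DFL = EBIT ÷ [EBIT − I − D_p/(1−t)] = €1,855,000 ÷ [€1,855,000 − €837,500.00 − €130,263.16] = €1,855,000 ÷ €887,236.84 = 2.0908.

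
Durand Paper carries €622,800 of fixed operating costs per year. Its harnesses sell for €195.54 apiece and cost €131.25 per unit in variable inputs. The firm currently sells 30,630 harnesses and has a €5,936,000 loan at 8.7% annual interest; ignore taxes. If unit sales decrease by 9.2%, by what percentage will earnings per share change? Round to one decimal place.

-21.8%

At 30,630 units, contribution = 30,630 × €64.29 = €1,969,202.70.
Subtracting fixed costs: EBIT = €1,969,202.70 − €622,800 = €1,346,402.70.
Interest = €516,432.00, so EBIT − I = €829,970.70.
Degree of combined leverage = contribution ÷ (EBIT − I) = €1,969,202.70 ÷ €829,970.70 = 2.3726.
%ΔEPS = DCL × %ΔSales = 2.3726 × -9.2% = -21.8%.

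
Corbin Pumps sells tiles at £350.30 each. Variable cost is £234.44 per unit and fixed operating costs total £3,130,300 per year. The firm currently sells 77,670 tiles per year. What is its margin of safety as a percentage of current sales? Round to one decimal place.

Contribution margin per unit = £350.30 − £234.44 = £115.86. Break-even units = £3,130,300 ÷ £115.86 = 27,017.95; break-even revenue = 27,017.95 × £350.30 = £9,464,388.83.
Actual sales revenue = 77,670 × £350.30 = £27,207,801.00.
Margin of safety = (£27,207,801.00 − £9,464,388.83) ÷ £27,207,801.00 = 65.2%.

65.2%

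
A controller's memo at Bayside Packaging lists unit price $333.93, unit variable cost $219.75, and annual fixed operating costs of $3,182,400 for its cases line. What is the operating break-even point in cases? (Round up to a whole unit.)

27,872 cases

Contribution margin per unit = $333.93 − $219.75 = $114.18.
Break-even volume = fixed costs ÷ CM per unit = $3,182,400 ÷ $114.18 = 27,871.78, so 27,872 cases.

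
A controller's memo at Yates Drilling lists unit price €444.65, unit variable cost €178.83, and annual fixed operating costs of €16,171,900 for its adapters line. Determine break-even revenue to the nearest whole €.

€27,051,521

Contribution margin per unit = €444.65 − €178.83 = €265.82, a CM ratio of €265.82 ÷ €444.65 = 0.5978.
Break-even sales = FC ÷ CM ratio = €16,171,900 × €444.65 / €265.82 = €27,051,521.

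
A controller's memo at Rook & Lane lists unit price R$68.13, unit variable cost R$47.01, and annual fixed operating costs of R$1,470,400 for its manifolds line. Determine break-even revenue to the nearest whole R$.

CM per unit = R$68.13 − R$47.01 = R$21.12; CM ratio = R$21.12 / R$68.13 = 0.3100.
Break-even sales = FC ÷ CM ratio = R$1,470,400 × R$68.13 / R$21.12 = R$4,743,293.

R$4,743,293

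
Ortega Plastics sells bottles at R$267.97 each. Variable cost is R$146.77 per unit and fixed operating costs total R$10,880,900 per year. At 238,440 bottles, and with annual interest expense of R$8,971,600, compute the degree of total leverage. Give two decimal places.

Total contribution margin = 238,440 × R$121.20 = R$28,898,928.00.
Subtracting fixed costs: EBIT = R$28,898,928.00 − R$10,880,900 = R$18,018,028.00. Interest = R$8,971,600.00, so EBIT − I = R$9,046,428.00.
Degree of total leverage = total CM / (EBIT − interest) = R$28,898,928.00 / R$9,046,428.00 = 3.1945.

3.19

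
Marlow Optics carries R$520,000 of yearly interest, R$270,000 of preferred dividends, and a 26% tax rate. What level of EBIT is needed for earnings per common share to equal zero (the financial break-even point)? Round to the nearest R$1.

Preferred dividends are paid after tax, so their pre-tax equivalent is R$270,000 ÷ (1 − 0.26) = R$364,864.86.
Financial break-even EBIT = interest + D_p ÷ (1 − t) = R$520,000 + R$364,864.86 = R$884,864.86.

R$884,865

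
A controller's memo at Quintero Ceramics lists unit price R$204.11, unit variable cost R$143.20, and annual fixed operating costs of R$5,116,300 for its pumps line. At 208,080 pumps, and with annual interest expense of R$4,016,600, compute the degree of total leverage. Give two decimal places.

Contribution at this volume is 208,080 × R$60.91 = R$12,674,152.80.
Subtracting fixed costs: EBIT = R$12,674,152.80 − R$5,116,300 = R$7,557,852.80. Interest = R$4,016,600.00, so EBIT − I = R$3,541,252.80.
DCL = contribution ÷ (EBIT − I) = R$12,674,152.80 ÷ R$3,541,252.80 = 3.5790.

3.58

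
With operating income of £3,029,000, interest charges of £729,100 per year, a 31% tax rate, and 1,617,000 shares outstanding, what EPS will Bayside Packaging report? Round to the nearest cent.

Pre-tax income = £3,029,000 − £729,100.00 = £2,299,900.00.
Net income = £2,299,900.00 × (1 − 0.31) = £1,586,931.00.
EPS = £1,586,931.00 ÷ 1,617,000 = £0.98.

£0.98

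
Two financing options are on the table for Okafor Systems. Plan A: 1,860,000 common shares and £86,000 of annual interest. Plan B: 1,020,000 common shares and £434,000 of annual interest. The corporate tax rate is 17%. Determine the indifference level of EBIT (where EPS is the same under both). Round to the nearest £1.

£856,571

Set EPS_A = EPS_B: (EBIT − £86,000)(1 − 0.17) ÷ 1,860,000 = (EBIT − £434,000)(1 − 0.17) ÷ 1,020,000.
The (1 − t) factor cancels: (EBIT − 86,000) × 1,020,000 = (EBIT − 434,000) × 1,860,000.
Solving, EBIT = (434,000·1,860,000 − 86,000·1,020,000) / (1,860,000 − 1,020,000) = 719,520,000,000 / 840,000 = 856,571.43.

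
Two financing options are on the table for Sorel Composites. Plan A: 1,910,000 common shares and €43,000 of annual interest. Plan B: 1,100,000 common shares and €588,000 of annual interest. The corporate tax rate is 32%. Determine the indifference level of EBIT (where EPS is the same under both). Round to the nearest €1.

Set EPS_A = EPS_B: (EBIT − €43,000)(1 − 0.32) ÷ 1,910,000 = (EBIT − €588,000)(1 − 0.32) ÷ 1,100,000.
Cancelling (1 − t) and cross-multiplying: 1,100,000·(EBIT − 43,000) = 1,910,000·(EBIT − 588,000).
EBIT × (1,910,000 − 1,100,000) = 588,000 × 1,910,000 − 43,000 × 1,100,000 = 1,075,780,000,000, so EBIT = 1,075,780,000,000 ÷ 810,000 = 1,328,123.46.

€1,328,123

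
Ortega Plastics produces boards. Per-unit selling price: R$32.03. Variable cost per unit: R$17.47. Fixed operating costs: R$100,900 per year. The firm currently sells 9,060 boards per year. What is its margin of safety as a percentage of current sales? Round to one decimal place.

23.5%

Each unit contributes R$32.03 − R$17.47 = R$14.56. Break-even units = R$100,900 ÷ R$14.56 = 6,929.95; break-even revenue = 6,929.95 × R$32.03 = R$221,966.14.
Actual sales revenue = 9,060 × R$32.03 = R$290,191.80.
Margin of safety = (R$290,191.80 − R$221,966.14) ÷ R$290,191.80 = 23.5%.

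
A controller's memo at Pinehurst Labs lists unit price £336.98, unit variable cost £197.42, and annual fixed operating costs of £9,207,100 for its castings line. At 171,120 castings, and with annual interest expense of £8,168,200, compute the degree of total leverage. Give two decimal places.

3.67

Total contribution margin = 171,120 × £139.56 = £23,881,507.20.
EBIT = £23,881,507.20 − £9,207,100 = £14,674,407.20. Interest = £8,168,200.00, so EBIT − I = £6,506,207.20.
DCL = contribution ÷ (EBIT − I) = £23,881,507.20 ÷ £6,506,207.20 = 3.6706.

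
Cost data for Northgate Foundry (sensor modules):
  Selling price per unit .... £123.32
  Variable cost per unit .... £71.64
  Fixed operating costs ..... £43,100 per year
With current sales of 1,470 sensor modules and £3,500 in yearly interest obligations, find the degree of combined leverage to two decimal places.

Contribution at this volume is 1,470 × £51.68 = £75,969.60.
EBIT = £75,969.60 − £43,100 = £32,869.60. Interest = £3,500.00, so EBIT − I = £29,369.60.
DCL = contribution ÷ (EBIT − I) = £75,969.60 ÷ £29,369.60 = 2.5867.

2.59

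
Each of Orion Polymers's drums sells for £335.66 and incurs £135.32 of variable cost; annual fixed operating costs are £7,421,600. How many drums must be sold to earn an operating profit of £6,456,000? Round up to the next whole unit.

Contribution margin per unit = £335.66 − £135.32 = £200.34.
Need Q such that Q × £200.34 − £7,421,600 = £6,456,000, i.e. Q = £13,877,600 / £200.34 = 69,270.24 → 69,271.

69,271 drums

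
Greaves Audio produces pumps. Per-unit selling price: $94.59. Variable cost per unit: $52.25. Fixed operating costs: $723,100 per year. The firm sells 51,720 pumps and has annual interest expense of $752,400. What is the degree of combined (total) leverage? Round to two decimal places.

3.07

At 51,720 units, contribution = 51,720 × $42.34 = $2,189,824.80.
EBIT = $2,189,824.80 − $723,100 = $1,466,724.80. Interest = $752,400.00, so EBIT − I = $714,324.80.
Degree of total leverage = total CM / (EBIT − interest) = $2,189,824.80 / $714,324.80 = 3.0656.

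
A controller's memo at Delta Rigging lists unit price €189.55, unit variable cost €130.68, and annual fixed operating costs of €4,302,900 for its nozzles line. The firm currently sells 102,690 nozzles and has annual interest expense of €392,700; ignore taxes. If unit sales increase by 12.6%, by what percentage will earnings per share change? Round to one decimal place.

Total contribution margin = 102,690 × €58.87 = €6,045,360.30.
Subtracting fixed costs: EBIT = €6,045,360.30 − €4,302,900 = €1,742,460.30.
Interest = €392,700.00, so EBIT − I = €1,349,760.30.
Degree of combined leverage = contribution ÷ (EBIT − I) = €6,045,360.30 ÷ €1,349,760.30 = 4.4788.
EPS therefore changes by 4.4788 × (+12.6%) = +56.4%.

+56.4%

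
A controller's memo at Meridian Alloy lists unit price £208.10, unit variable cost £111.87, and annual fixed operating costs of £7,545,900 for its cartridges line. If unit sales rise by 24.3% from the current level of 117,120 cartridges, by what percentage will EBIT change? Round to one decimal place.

+73.5%

At 117,120 units, contribution = 117,120 × £96.23 = £11,270,457.60.
EBIT = £11,270,457.60 − £7,545,900 = £3,724,557.60.
DOL = contribution ÷ EBIT = £11,270,457.60 ÷ £3,724,557.60 = 3.0260.
%ΔEBIT = DOL × %ΔSales = 3.0260 × +24.3% = +73.5%.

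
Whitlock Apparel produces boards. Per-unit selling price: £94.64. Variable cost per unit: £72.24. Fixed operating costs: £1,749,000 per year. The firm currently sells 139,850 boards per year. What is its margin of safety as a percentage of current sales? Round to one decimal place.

Each unit contributes £94.64 − £72.24 = £22.40. Break-even units = £1,749,000 ÷ £22.40 = 78,080.36; break-even revenue = 78,080.36 × £94.64 = £7,389,525.00.
Current sales = 139,850 × £94.64 = £13,235,404.00.
Margin of safety = (£13,235,404.00 − £7,389,525.00) ÷ £13,235,404.00 = 44.2%.

44.2%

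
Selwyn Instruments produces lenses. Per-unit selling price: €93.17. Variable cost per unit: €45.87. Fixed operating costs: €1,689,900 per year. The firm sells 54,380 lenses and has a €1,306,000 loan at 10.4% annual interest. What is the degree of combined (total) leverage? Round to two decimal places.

3.45

Contribution at this volume is 54,380 × €47.30 = €2,572,174.00.
Subtracting fixed costs: EBIT = €2,572,174.00 − €1,689,900 = €882,274.00. Interest = €135,824.00.
DOL = €2,572,174.00 ÷ €882,274.00 = 2.9154; DFL = €882,274.00 ÷ €746,450.00 = 1.1820.
Combined leverage = 2.9154 × 1.1820 = 3.4460.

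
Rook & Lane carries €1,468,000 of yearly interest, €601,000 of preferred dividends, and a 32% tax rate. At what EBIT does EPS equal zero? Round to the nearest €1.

€2,351,824

Grossing the preferred dividend up to pre-tax terms: €601,000 / (1 − 0.32) = €883,823.53.
EPS = 0 when EBIT covers interest plus the pre-tax preferred burden: €1,468,000 + €883,823.53 = €2,351,823.53.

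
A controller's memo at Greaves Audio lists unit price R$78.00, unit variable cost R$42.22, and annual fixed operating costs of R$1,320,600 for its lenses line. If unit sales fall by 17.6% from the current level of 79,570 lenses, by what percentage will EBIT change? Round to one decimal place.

Contribution at this volume is 79,570 × R$35.78 = R$2,847,014.60.
Subtracting fixed costs: EBIT = R$2,847,014.60 − R$1,320,600 = R$1,526,414.60.
Degree of operating leverage = R$2,847,014.60 / R$1,526,414.60 = 1.8652.
Operating income changes by 1.8652 × -17.6% = -32.8%.

-32.8%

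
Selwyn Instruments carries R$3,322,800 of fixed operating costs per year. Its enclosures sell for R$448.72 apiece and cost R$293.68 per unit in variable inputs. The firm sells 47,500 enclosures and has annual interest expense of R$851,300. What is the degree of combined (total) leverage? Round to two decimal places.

2.31

At 47,500 units, contribution = 47,500 × R$155.04 = R$7,364,400.00.
Subtracting fixed costs: EBIT = R$7,364,400.00 − R$3,322,800 = R$4,041,600.00. Interest = R$851,300.00.
DOL = R$7,364,400.00 ÷ R$4,041,600.00 = 1.8221; DFL = R$4,041,600.00 ÷ R$3,190,300.00 = 1.2668.
DCL = DOL × DFL = 1.8221 × 1.2668 = 2.3082.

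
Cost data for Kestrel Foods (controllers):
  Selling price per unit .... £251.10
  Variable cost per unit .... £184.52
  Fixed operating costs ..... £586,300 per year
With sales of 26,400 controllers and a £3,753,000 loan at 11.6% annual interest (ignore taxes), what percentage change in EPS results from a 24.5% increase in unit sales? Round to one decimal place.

Total contribution margin = 26,400 × £66.58 = £1,757,712.00.
Subtracting fixed costs: EBIT = £1,757,712.00 − £586,300 = £1,171,412.00.
After interest of £435,348.00, pre-tax earnings = £736,064.00.
DCL = total CM / (EBIT − I) = £1,757,712.00 / £736,064.00 = 2.3880.
EPS therefore changes by 2.3880 × (+24.5%) = +58.5%.

+58.5%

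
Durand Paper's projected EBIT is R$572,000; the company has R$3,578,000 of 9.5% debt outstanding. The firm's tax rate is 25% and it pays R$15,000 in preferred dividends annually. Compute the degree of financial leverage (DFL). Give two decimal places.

Annual interest charges come to R$339,910.00.
Pre-tax preferred-dividend burden = R$15,000 ÷ (1 − 0.25) = R$20,000.00.
DFL = EBIT ÷ [EBIT − I − D_p/(1−t)] = R$572,000 ÷ [R$572,000 − R$339,910.00 − R$20,000.00] = R$572,000 ÷ R$212,090.00 = 2.6970.

2.70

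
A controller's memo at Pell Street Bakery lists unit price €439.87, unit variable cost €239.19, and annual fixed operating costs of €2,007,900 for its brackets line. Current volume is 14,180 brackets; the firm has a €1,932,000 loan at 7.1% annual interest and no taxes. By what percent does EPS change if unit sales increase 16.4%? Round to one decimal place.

At 14,180 units, contribution = 14,180 × €200.68 = €2,845,642.40.
Subtracting fixed costs: EBIT = €2,845,642.40 − €2,007,900 = €837,742.40.
After interest of €137,172.00, pre-tax earnings = €700,570.40.
DCL = total CM / (EBIT − I) = €2,845,642.40 / €700,570.40 = 4.0619.
%ΔEPS = DCL × %ΔSales = 4.0619 × +16.4% = +66.6%.

+66.6%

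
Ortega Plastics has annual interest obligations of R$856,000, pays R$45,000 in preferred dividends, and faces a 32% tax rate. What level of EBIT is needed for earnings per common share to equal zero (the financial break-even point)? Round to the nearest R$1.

Grossing the preferred dividend up to pre-tax terms: R$45,000 / (1 − 0.32) = R$66,176.47.
EPS = 0 when EBIT covers interest plus the pre-tax preferred burden: R$856,000 + R$66,176.47 = R$922,176.47.

R$922,176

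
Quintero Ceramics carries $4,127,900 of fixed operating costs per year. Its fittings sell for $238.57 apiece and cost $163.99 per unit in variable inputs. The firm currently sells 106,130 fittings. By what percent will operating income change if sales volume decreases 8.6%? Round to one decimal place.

-18.0%

Total contribution margin = 106,130 × $74.58 = $7,915,175.40.
Subtracting fixed costs: EBIT = $7,915,175.40 − $4,127,900 = $3,787,275.40.
Degree of operating leverage = $7,915,175.40 / $3,787,275.40 = 2.0899.
%ΔEBIT = DOL × %ΔSales = 2.0899 × -8.6% = -18.0%.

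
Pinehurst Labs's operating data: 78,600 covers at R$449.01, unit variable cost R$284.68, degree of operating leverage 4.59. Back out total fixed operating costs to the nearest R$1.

R$10,102,321

Contribution at this volume is 78,600 × R$164.33 = R$12,916,338.00.
DOL = contribution / EBIT, so EBIT = R$12,916,338.00 / 4.59 = R$2,814,016.99.
And FC = contribution − EBIT = R$12,916,338.00 − R$2,814,016.99 = R$10,102,321.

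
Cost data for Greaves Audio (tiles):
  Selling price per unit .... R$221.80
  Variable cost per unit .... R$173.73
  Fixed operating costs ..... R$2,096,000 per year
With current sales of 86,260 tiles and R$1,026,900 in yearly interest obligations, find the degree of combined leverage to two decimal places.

4.05

At 86,260 units, contribution = 86,260 × R$48.07 = R$4,146,518.20.
EBIT = R$4,146,518.20 − R$2,096,000 = R$2,050,518.20. Interest = R$1,026,900.00, so EBIT − I = R$1,023,618.20.
Degree of total leverage = total CM / (EBIT − interest) = R$4,146,518.20 / R$1,023,618.20 = 4.0508.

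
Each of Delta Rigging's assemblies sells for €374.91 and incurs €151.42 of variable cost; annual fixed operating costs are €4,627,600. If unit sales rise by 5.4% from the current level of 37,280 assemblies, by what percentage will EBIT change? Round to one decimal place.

Contribution at this volume is 37,280 × €223.49 = €8,331,707.20.
Subtracting fixed costs: EBIT = €8,331,707.20 − €4,627,600 = €3,704,107.20.
DOL = contribution ÷ EBIT = €8,331,707.20 ÷ €3,704,107.20 = 2.2493.
Operating income changes by 2.2493 × +5.4% = +12.1%.

+12.1%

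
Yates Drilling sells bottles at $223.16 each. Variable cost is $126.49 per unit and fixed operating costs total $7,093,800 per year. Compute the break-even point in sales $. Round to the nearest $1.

$16,375,840

CM per unit = $223.16 − $126.49 = $96.67; CM ratio = $96.67 / $223.16 = 0.4332.
Break-even revenue = fixed costs × price ÷ CM = $7,093,800 × $223.16 ÷ $96.67 = $16,375,840.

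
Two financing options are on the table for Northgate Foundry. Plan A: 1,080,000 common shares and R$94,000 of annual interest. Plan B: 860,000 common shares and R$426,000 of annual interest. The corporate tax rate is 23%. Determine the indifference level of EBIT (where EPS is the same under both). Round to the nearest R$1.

R$1,723,818

At indifference, (EBIT − 94,000)(1 − t)/1,080,000 = (EBIT − 426,000)(1 − t)/860,000.
Cancelling (1 − t) and cross-multiplying: 860,000·(EBIT − 94,000) = 1,080,000·(EBIT − 426,000).
Solving, EBIT = (426,000·1,080,000 − 94,000·860,000) / (1,080,000 − 860,000) = 379,240,000,000 / 220,000 = 1,723,818.18.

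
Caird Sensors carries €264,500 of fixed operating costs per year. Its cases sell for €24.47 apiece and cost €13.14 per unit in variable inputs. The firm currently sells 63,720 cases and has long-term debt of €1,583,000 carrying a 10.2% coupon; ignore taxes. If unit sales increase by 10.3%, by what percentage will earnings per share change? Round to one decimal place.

+25.1%

Contribution at this volume is 63,720 × €11.33 = €721,947.60.
Operating income = contribution − fixed costs = €721,947.60 − €264,500 = €457,447.60.
After interest of €161,466.00, pre-tax earnings = €295,981.60.
Degree of combined leverage = contribution ÷ (EBIT − I) = €721,947.60 ÷ €295,981.60 = 2.4392.
EPS therefore changes by 2.4392 × (+10.3%) = +25.1%.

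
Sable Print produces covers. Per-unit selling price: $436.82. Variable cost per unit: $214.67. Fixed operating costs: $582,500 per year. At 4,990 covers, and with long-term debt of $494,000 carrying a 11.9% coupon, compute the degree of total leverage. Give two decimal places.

2.37

Contribution at this volume is 4,990 × $222.15 = $1,108,528.50.
Subtracting fixed costs: EBIT = $1,108,528.50 − $582,500 = $526,028.50. Interest = $58,786.00.
DOL = $1,108,528.50 ÷ $526,028.50 = 2.1074; DFL = $526,028.50 ÷ $467,242.50 = 1.1258.
Combined leverage = 2.1074 × 1.1258 = 2.3725.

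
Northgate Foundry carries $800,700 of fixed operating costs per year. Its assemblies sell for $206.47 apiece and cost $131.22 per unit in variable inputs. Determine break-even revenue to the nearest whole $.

CM per unit = $206.47 − $131.22 = $75.25; CM ratio = $75.25 / $206.47 = 0.3645.
Break-even sales = FC ÷ CM ratio = $800,700 × $206.47 / $75.25 = $2,196,951.

$2,196,951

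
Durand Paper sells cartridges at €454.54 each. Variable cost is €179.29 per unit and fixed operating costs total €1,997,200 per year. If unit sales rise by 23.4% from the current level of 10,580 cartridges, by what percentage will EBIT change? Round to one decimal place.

Contribution at this volume is 10,580 × €275.25 = €2,912,145.00.
EBIT = €2,912,145.00 − €1,997,200 = €914,945.00.
DOL = contribution ÷ EBIT = €2,912,145.00 ÷ €914,945.00 = 3.1829.
Operating income changes by 3.1829 × +23.4% = +74.5%.

+74.5%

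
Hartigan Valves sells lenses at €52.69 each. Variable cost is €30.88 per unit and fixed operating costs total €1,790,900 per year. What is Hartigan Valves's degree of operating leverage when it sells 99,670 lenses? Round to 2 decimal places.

At 99,670 units, contribution = 99,670 × €21.81 = €2,173,802.70.
Subtracting fixed costs: EBIT = €2,173,802.70 − €1,790,900 = €382,902.70.
Degree of operating leverage = €2,173,802.70 / €382,902.70 = 5.6772.

5.68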